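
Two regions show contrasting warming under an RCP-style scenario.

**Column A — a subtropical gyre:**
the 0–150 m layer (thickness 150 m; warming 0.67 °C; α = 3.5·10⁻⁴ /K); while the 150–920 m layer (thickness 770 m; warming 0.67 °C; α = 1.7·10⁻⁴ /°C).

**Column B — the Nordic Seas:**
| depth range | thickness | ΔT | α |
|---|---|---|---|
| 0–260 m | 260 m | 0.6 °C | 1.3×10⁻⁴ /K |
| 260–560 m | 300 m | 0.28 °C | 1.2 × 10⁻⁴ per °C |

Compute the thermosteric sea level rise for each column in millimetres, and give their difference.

A: 123 mm; B: 30.4 mm; difference 92.5 mm

A 3.5×10⁻⁴ × 0.67 × 150 = 0.035175 m
A 150–920 m: 0.67 × 770 × 1.7×10⁻⁴ = 0.087703 m
A total: 0.122878 m
B 0.6 × 260 × 1.3×10⁻⁴ = 0.02028 m
B 260–560 m: 1.2×10⁻⁴ × 300 × 0.28 = 0.01008 m
B total: 0.03036 m
Difference: 0.122878 − 0.03036 = 0.092518 m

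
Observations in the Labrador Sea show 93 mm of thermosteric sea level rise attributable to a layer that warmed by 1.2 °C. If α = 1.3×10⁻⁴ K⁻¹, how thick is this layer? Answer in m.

H = Δh/(αΔT) = 0.093 / (1.3×10⁻⁴ × 1.2) ≈ 596.2 m

about 596 m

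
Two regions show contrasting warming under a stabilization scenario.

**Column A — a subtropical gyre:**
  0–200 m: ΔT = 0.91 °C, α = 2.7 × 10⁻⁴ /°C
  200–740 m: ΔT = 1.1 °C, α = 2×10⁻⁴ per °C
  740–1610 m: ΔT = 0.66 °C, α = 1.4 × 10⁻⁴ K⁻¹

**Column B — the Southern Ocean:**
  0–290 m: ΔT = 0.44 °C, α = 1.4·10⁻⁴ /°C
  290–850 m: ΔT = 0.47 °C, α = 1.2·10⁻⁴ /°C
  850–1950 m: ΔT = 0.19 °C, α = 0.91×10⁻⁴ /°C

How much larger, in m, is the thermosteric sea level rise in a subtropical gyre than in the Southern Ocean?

Δh_A − Δh_B ≈ 0.180 m

A Layer 1: 200 × 2.7×10⁻⁴ × 0.91 = 0.04914 m
A 540 × 2×10⁻⁴ × 1.1 = 0.11880 m
A 740–1610 m: 1.4×10⁻⁴ × 870 × 0.66 = 0.080388 m
A total: 0.248328 m
B Layer 1: 290 × 0.44 × 1.4×10⁻⁴ = 0.017864 m
B 290–850 m: 1.2×10⁻⁴ × 0.47 × 560 = 0.031584 m
B 850–1950 m: 0.19 × 0.91×10⁻⁴ × 1100 = 0.019019 m
B total: 0.068467 m
Difference: 0.248328 − 0.068467 = 0.179861 m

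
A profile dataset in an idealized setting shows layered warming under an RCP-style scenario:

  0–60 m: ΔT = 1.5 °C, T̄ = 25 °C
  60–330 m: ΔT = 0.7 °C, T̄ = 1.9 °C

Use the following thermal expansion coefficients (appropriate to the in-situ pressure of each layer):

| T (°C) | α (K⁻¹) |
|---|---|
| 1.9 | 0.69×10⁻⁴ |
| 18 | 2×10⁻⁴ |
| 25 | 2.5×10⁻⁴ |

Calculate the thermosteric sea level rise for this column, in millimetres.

Layer 1 at 25 °C → α = 2.5×10⁻⁴ K⁻¹
Layer 2 at 1.9 °C → α = 0.69×10⁻⁴ K⁻¹
0–60 m: 2.5×10⁻⁴ × 1.5 × 60 = 0.02250 m
60–330 m: 0.69×10⁻⁴ × 270 × 0.7 = 0.013041 m
Δh = 0.02250 + 0.013041 = 0.035541 m ≈ 35.5 mm

about 35.5 mm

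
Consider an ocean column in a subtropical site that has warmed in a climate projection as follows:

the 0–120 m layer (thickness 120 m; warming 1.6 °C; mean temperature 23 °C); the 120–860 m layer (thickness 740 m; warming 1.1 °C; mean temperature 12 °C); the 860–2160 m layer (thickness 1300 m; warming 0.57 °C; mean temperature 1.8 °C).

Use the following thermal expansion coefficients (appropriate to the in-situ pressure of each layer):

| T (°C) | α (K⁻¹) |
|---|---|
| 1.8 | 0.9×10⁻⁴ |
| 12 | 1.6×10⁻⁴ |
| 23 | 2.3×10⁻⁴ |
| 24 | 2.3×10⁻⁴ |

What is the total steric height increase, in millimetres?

Layer 1 at 23 °C → α = 2.3×10⁻⁴ K⁻¹
Layer 2 at 12 °C → α = 1.6×10⁻⁴ K⁻¹
Layer 3 at 1.8 °C → α = 0.9×10⁻⁴ K⁻¹
120 × 1.6 × 2.3×10⁻⁴ = 0.04416 m
Layer 2: 740 × 1.1 × 1.6×10⁻⁴ = 0.13024 m
860–2160 m: 1300 × 0.57 × 0.9×10⁻⁴ = 0.06669 m
Δh = 0.04416 + 0.13024 + 0.06669 = 0.24109 m

about 241 mm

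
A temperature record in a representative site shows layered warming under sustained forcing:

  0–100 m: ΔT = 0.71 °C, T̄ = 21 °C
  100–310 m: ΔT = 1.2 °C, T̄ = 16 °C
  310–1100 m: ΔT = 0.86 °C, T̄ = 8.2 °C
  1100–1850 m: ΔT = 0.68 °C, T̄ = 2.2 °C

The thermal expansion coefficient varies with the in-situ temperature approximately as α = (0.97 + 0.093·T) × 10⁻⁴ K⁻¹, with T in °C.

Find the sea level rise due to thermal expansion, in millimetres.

Layer 1: α = (0.97 + 0.093×21)×10⁻⁴ = 2.923×10⁻⁴ K⁻¹
Layer 2: α = (0.97 + 0.093×16)×10⁻⁴ = 2.458×10⁻⁴ K⁻¹
Layer 3: α = (0.97 + 0.093×8.2)×10⁻⁴ = 1.7326×10⁻⁴ K⁻¹
Layer 4: α = (0.97 + 0.093×2.2)×10⁻⁴ = 1.1746×10⁻⁴ K⁻¹
Layer 1: 100 × 2.923×10⁻⁴ × 0.71 = 0.0207533 m
Layer 2: 210 × 1.2 × 2.458×10⁻⁴ = 0.0619416 m
Layer 3: 0.86 × 1.7326×10⁻⁴ × 790 = 0.117712844 m
750 × 0.68 × 1.1746×10⁻⁴ = 0.0599046 m
Δh = 0.0207533 + 0.0619416 + 0.117712844 + 0.0599046 = 0.260312344 m ≈ 260 mm

about 260 mm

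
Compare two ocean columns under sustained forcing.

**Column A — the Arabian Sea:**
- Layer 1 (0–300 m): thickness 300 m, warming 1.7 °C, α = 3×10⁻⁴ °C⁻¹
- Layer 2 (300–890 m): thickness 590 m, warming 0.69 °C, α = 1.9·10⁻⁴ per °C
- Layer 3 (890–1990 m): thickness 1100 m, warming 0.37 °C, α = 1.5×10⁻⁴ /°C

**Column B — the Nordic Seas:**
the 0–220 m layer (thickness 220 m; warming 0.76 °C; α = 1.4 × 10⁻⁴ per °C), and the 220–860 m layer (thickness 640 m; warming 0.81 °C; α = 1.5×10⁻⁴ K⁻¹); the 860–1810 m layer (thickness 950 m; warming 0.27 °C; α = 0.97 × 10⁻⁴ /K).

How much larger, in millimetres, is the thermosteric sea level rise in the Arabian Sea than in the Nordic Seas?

165 mm

A 0–300 m: 1.7 × 300 × 3×10⁻⁴ = 0.15300 m
A Layer 2: 590 × 0.69 × 1.9×10⁻⁴ = 0.077349 m
A 890–1990 m: 0.37 × 1100 × 1.5×10⁻⁴ = 0.06105 m
A total: 0.291399 m
B 0–220 m: 1.4×10⁻⁴ × 220 × 0.76 = 0.023408 m
B Layer 2: 1.5×10⁻⁴ × 0.81 × 640 = 0.07776 m
B Layer 3: 950 × 0.27 × 0.97×10⁻⁴ = 0.0248805 m
B total: 0.1260485 m
Difference: 0.291399 − 0.1260485 = 0.1653505 m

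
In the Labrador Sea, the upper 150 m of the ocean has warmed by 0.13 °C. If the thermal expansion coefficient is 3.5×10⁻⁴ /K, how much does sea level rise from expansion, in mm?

Δh = αΔT·H = 3.5×10⁻⁴ × 0.13 × 150 = 0.006825 m

about 6.8 mm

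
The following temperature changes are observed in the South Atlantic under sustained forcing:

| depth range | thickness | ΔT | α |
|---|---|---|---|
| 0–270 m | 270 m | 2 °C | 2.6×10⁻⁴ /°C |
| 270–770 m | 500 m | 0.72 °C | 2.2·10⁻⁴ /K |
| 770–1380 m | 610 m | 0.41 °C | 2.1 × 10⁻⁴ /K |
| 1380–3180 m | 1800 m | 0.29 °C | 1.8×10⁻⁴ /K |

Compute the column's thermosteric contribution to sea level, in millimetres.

370 mm of thermosteric rise

270 × 2 × 2.6×10⁻⁴ = 0.14040 m
Layer 2: 0.72 × 500 × 2.2×10⁻⁴ = 0.07920 m
770–1380 m: 2.1×10⁻⁴ × 610 × 0.41 = 0.052521 m
1380–3180 m: 1.8×10⁻⁴ × 0.29 × 1800 = 0.09396 m
Δh = 0.14040 + 0.07920 + 0.052521 + 0.09396 = 0.366081 m ≈ 370 mm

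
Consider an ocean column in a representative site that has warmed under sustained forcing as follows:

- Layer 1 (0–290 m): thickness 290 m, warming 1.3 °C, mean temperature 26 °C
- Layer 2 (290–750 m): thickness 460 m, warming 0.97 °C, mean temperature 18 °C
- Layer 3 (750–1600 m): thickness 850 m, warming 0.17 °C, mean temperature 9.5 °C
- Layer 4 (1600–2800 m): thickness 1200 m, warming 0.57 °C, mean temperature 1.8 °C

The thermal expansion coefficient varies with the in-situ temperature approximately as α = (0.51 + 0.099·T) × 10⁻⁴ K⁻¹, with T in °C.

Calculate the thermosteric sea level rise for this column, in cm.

Layer 1: α = (0.51 + 0.099×26)×10⁻⁴ = 3.084×10⁻⁴ K⁻¹
Layer 2: α = (0.51 + 0.099×18)×10⁻⁴ = 2.292×10⁻⁴ K⁻¹
Layer 3: α = (0.51 + 0.099×9.5)×10⁻⁴ = 1.4505×10⁻⁴ K⁻¹
Layer 4: α = (0.51 + 0.099×1.8)×10⁻⁴ = 0.6882×10⁻⁴ K⁻¹
3.084×10⁻⁴ × 290 × 1.3 = 0.1162668 m
Layer 2: 0.97 × 460 × 2.292×10⁻⁴ = 0.10226904 m
750–1600 m: 850 × 1.4505×10⁻⁴ × 0.17 = 0.020959725 m
0.6882×10⁻⁴ × 1200 × 0.57 = 0.04707288 m
Δh = 0.1162668 + 0.10226904 + 0.020959725 + 0.04707288 = 0.286568445 m

Δh = 29 cm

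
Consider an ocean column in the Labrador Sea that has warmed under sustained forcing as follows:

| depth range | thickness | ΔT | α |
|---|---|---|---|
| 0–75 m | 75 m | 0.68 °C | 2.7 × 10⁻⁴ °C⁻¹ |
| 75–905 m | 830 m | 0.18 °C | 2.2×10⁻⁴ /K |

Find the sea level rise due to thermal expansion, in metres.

0.0466 m

0–75 m: 0.68 × 2.7×10⁻⁴ × 75 = 0.01377 m
Layer 2: 0.18 × 2.2×10⁻⁴ × 830 = 0.032868 m
Δh = 0.01377 + 0.032868 = 0.046638 m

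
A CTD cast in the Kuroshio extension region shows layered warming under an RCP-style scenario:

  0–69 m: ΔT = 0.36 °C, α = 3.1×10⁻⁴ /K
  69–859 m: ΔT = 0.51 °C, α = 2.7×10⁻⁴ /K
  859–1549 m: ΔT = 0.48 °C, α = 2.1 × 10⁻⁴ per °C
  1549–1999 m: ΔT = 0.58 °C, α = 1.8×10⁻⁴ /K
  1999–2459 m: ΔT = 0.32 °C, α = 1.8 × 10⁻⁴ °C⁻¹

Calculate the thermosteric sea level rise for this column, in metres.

0–69 m: 0.36 × 3.1×10⁻⁴ × 69 = 0.0077004 m
2.7×10⁻⁴ × 790 × 0.51 = 0.108783 m
Layer 3: 2.1×10⁻⁴ × 690 × 0.48 = 0.069552 m
1549–1999 m: 1.8×10⁻⁴ × 450 × 0.58 = 0.04698 m
Layer 5: 1.8×10⁻⁴ × 0.32 × 460 = 0.026496 m
Δh = 0.0077004 + 0.108783 + 0.069552 + 0.04698 + 0.026496 = 0.2595114 m

Δh ≈ 0.26 m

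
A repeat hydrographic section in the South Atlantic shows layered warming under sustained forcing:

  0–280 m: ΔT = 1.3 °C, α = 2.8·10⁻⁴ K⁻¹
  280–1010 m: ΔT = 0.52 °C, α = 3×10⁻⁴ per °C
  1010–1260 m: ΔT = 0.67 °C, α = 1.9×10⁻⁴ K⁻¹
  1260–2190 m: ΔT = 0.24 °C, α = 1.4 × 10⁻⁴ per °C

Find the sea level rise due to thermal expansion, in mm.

1.3 × 2.8×10⁻⁴ × 280 = 0.10192 m
730 × 3×10⁻⁴ × 0.52 = 0.11388 m
Layer 3: 0.67 × 250 × 1.9×10⁻⁴ = 0.031825 m
1.4×10⁻⁴ × 0.24 × 930 = 0.031248 m
Δh = 0.10192 + 0.11388 + 0.031825 + 0.031248 = 0.278873 m ≈ 279 mm

Δh ≈ 279 mm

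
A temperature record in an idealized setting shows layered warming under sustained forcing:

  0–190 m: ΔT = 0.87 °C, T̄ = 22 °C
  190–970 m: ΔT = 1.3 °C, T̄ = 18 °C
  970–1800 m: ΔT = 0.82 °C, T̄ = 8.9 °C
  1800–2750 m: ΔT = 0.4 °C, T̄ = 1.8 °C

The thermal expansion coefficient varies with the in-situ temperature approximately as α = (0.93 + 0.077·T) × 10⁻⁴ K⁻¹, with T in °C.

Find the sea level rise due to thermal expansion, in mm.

Layer 1: α = (0.93 + 0.077×22)×10⁻⁴ = 2.624×10⁻⁴ K⁻¹
Layer 2: α = (0.93 + 0.077×18)×10⁻⁴ = 2.316×10⁻⁴ K⁻¹
Layer 3: α = (0.93 + 0.077×8.9)×10⁻⁴ = 1.6153×10⁻⁴ K⁻¹
Layer 4: α = (0.93 + 0.077×1.8)×10⁻⁴ = 1.0686×10⁻⁴ K⁻¹
0–190 m: 190 × 0.87 × 2.624×10⁻⁴ = 0.04337472 m
Layer 2: 2.316×10⁻⁴ × 1.3 × 780 = 0.2348424 m
Layer 3: 830 × 1.6153×10⁻⁴ × 0.82 = 0.109937318 m
1.0686×10⁻⁴ × 0.4 × 950 = 0.0406068 m
Δh = 0.04337472 + 0.2348424 + 0.109937318 + 0.0406068 = 0.428761238 m ≈ 429 mm

Δh = 429 mm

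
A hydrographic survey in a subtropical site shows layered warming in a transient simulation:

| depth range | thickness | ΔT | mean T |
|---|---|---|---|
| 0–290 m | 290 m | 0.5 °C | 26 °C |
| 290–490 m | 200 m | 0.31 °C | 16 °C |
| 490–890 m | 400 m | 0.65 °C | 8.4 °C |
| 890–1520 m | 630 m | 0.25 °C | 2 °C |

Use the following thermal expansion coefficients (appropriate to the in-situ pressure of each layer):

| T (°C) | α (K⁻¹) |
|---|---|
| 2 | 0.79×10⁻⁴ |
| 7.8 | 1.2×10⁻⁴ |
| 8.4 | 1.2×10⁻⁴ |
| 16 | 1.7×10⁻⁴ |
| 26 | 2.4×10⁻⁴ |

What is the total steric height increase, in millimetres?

Layer 1 at 26 °C → α = 2.4×10⁻⁴ K⁻¹
Layer 2 at 16 °C → α = 1.7×10⁻⁴ K⁻¹
Layer 3 at 8.4 °C → α = 1.2×10⁻⁴ K⁻¹
Layer 4 at 2 °C → α = 0.79×10⁻⁴ K⁻¹
0–290 m: 0.5 × 2.4×10⁻⁴ × 290 = 0.03480 m
1.7×10⁻⁴ × 0.31 × 200 = 0.01054 m
490–890 m: 1.2×10⁻⁴ × 400 × 0.65 = 0.03120 m
Layer 4: 630 × 0.79×10⁻⁴ × 0.25 = 0.0124425 m
Δh = 0.03480 + 0.01054 + 0.03120 + 0.0124425 = 0.0889825 m

Δh ≈ 89 mm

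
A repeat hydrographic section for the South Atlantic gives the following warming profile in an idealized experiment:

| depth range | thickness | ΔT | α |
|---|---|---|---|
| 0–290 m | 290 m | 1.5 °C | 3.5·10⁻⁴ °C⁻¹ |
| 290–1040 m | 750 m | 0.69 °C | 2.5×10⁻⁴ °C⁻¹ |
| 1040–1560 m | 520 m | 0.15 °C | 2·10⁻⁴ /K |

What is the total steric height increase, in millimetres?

300 mm

Layer 1: 3.5×10⁻⁴ × 1.5 × 290 = 0.15225 m
0.69 × 2.5×10⁻⁴ × 750 = 0.129375 m
Layer 3: 520 × 0.15 × 2×10⁻⁴ = 0.01560 m
Δh = 0.15225 + 0.129375 + 0.01560 = 0.297225 m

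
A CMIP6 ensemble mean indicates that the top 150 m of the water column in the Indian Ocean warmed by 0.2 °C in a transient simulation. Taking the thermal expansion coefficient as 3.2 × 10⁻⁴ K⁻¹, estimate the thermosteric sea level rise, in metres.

Δh = αΔT·H = 3.2×10⁻⁴ × 0.2 × 150 = 0.00960 m

about 0.0096 m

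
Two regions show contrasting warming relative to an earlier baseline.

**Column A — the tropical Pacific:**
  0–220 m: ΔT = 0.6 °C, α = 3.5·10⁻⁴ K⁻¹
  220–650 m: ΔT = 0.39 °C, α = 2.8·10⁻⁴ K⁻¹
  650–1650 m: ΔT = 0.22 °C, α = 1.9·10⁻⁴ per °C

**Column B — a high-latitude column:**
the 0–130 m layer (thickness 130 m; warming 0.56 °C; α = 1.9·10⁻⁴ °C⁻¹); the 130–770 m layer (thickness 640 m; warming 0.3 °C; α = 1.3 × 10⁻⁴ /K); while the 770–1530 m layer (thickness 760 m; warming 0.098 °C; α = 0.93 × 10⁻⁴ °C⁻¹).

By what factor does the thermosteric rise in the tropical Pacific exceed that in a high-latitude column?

A 220 × 3.5×10⁻⁴ × 0.6 = 0.04620 m
A Layer 2: 2.8×10⁻⁴ × 0.39 × 430 = 0.046956 m
A Layer 3: 1000 × 1.9×10⁻⁴ × 0.22 = 0.04180 m
A total: 0.134956 m
B 0.56 × 130 × 1.9×10⁻⁴ = 0.013832 m
B Layer 2: 0.3 × 1.3×10⁻⁴ × 640 = 0.02496 m
B 770–1530 m: 0.098 × 0.93×10⁻⁴ × 760 = 0.00692664 m
B total: 0.04571864 m
Ratio: 0.134956 / 0.04571864 ≈ 2.952

≈ 2.95×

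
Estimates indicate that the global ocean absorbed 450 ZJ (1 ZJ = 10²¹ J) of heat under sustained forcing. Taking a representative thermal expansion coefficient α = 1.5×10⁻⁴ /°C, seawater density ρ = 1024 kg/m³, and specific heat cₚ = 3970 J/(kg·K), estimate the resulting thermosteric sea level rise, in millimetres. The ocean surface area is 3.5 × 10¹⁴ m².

Per unit area: Q = 450×10²¹ / (3.5×10¹⁴) ≈ 1.286×10⁹ J/m²
Δh = αQ/(ρcₚ) = 1.5×10⁻⁴ × 1.286×10⁹ / (1024 × 3970) ≈ 0.047451 m

Δh ≈ 47 mm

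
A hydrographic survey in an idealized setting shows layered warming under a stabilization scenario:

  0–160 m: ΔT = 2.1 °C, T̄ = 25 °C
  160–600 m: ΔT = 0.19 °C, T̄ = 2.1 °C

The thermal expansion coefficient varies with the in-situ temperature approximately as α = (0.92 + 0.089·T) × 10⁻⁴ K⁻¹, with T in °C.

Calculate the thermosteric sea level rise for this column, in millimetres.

110 mm of thermosteric rise

Layer 1: α = (0.92 + 0.089×25)×10⁻⁴ = 3.145×10⁻⁴ K⁻¹
Layer 2: α = (0.92 + 0.089×2.1)×10⁻⁴ = 1.1069×10⁻⁴ K⁻¹
0–160 m: 3.145×10⁻⁴ × 2.1 × 160 = 0.105672 m
160–600 m: 0.19 × 440 × 1.1069×10⁻⁴ = 0.009253684 m
Δh = 0.105672 + 0.009253684 = 0.114925684 m ≈ 110 mm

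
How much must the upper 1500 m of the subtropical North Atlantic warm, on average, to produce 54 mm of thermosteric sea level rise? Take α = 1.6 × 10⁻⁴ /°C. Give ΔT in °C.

ΔT = Δh/(αH) = 0.054 / (1.6×10⁻⁴ × 1500) = 0.2250 °C

about 0.225 °C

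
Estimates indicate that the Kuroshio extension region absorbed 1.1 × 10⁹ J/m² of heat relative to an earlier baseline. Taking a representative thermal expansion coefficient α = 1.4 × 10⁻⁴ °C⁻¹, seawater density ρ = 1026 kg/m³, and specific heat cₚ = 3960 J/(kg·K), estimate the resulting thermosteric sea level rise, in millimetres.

37.9 mm of thermosteric rise

Δh = αQ/(ρcₚ) = 1.4×10⁻⁴ × 1.1×10⁹ / (1026 × 3960) ≈ 0.037903 m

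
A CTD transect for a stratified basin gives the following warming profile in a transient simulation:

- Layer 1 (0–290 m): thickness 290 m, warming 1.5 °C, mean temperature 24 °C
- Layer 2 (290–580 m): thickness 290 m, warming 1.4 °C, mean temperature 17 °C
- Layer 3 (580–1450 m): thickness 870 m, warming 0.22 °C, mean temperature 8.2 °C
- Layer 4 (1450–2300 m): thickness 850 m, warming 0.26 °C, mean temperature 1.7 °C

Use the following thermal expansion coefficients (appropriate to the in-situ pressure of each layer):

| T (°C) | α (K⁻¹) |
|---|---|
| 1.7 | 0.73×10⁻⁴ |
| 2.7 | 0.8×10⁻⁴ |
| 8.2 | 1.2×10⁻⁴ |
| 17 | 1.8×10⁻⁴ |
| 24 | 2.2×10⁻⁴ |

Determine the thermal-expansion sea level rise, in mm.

Layer 1 at 24 °C → α = 2.2×10⁻⁴ K⁻¹
Layer 2 at 17 °C → α = 1.8×10⁻⁴ K⁻¹
Layer 3 at 8.2 °C → α = 1.2×10⁻⁴ K⁻¹
Layer 4 at 1.7 °C → α = 0.73×10⁻⁴ K⁻¹
0–290 m: 1.5 × 2.2×10⁻⁴ × 290 = 0.09570 m
290 × 1.8×10⁻⁴ × 1.4 = 0.07308 m
Layer 3: 0.22 × 870 × 1.2×10⁻⁴ = 0.022968 m
0.26 × 0.73×10⁻⁴ × 850 = 0.016133 m
Δh = 0.09570 + 0.07308 + 0.022968 + 0.016133 = 0.207881 m

about 210 mm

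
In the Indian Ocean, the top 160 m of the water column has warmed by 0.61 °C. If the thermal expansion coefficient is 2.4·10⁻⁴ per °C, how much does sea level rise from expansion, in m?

Δh ≈ 0.0234 m

Δh = αΔT·H = 2.4×10⁻⁴ × 0.61 × 160 = 0.023424 m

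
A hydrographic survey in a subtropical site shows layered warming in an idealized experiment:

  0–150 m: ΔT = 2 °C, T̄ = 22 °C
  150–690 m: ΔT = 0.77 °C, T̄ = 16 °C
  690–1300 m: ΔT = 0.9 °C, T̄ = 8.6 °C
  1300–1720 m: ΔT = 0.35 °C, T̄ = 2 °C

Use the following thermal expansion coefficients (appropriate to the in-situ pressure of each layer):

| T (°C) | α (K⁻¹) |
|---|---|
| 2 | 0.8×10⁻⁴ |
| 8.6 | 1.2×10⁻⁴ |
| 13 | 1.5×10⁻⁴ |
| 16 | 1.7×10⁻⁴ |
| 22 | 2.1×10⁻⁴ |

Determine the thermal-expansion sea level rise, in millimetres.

about 210 mm

Layer 1 at 22 °C → α = 2.1×10⁻⁴ K⁻¹
Layer 2 at 16 °C → α = 1.7×10⁻⁴ K⁻¹
Layer 3 at 8.6 °C → α = 1.2×10⁻⁴ K⁻¹
Layer 4 at 2 °C → α = 0.8×10⁻⁴ K⁻¹
0–150 m: 2.1×10⁻⁴ × 150 × 2 = 0.06300 m
1.7×10⁻⁴ × 0.77 × 540 = 0.070686 m
Layer 3: 1.2×10⁻⁴ × 610 × 0.9 = 0.06588 m
0.8×10⁻⁴ × 420 × 0.35 = 0.01176 m
Δh = 0.06300 + 0.070686 + 0.06588 + 0.01176 = 0.211326 m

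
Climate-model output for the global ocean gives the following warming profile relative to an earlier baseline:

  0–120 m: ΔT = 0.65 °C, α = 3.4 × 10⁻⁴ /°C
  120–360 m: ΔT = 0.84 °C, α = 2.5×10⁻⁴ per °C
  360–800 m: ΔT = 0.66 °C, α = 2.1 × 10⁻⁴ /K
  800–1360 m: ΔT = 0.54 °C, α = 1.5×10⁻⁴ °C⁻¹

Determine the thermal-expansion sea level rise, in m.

0.183 m of thermosteric rise

Layer 1: 3.4×10⁻⁴ × 120 × 0.65 = 0.02652 m
Layer 2: 0.84 × 240 × 2.5×10⁻⁴ = 0.05040 m
Layer 3: 0.66 × 2.1×10⁻⁴ × 440 = 0.060984 m
560 × 0.54 × 1.5×10⁻⁴ = 0.04536 m
Δh = 0.02652 + 0.05040 + 0.060984 + 0.04536 = 0.183264 m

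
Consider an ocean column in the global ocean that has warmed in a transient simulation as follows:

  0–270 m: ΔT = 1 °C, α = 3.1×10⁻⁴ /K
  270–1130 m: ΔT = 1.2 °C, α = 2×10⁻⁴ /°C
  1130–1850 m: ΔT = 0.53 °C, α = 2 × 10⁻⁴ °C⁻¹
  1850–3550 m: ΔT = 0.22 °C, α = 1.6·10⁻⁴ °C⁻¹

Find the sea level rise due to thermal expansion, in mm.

about 430 mm

0–270 m: 3.1×10⁻⁴ × 270 × 1 = 0.08370 m
270–1130 m: 860 × 2×10⁻⁴ × 1.2 = 0.20640 m
0.53 × 2×10⁻⁴ × 720 = 0.07632 m
Layer 4: 1.6×10⁻⁴ × 1700 × 0.22 = 0.05984 m
Δh = 0.08370 + 0.20640 + 0.07632 + 0.05984 = 0.42626 m ≈ 430 mm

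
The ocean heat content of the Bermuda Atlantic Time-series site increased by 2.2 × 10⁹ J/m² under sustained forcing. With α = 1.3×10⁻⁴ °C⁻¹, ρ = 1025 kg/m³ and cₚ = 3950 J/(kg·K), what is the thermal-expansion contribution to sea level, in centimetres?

Δh = 7.06 cm

Δh = αQ/(ρcₚ) = 1.3×10⁻⁴ × 2.2×10⁹ / (1025 × 3950) ≈ 0.070639 m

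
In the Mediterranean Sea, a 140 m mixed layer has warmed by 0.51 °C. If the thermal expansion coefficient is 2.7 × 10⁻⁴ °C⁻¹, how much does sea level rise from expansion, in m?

Δh = αΔT·H = 2.7×10⁻⁴ × 0.51 × 140 = 0.019278 m

Δh ≈ 0.0193 m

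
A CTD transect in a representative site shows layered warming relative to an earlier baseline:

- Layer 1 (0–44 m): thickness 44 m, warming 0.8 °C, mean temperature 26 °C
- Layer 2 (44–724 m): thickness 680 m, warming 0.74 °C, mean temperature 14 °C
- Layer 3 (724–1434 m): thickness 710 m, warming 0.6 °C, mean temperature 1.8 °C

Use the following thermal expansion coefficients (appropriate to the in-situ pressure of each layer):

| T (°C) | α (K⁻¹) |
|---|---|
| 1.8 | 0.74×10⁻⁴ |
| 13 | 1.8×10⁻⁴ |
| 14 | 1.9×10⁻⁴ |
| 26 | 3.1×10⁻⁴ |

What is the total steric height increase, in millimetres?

Layer 1 at 26 °C → α = 3.1×10⁻⁴ K⁻¹
Layer 2 at 14 °C → α = 1.9×10⁻⁴ K⁻¹
Layer 3 at 1.8 °C → α = 0.74×10⁻⁴ K⁻¹
Layer 1: 44 × 0.8 × 3.1×10⁻⁴ = 0.010912 m
Layer 2: 1.9×10⁻⁴ × 680 × 0.74 = 0.095608 m
0.6 × 710 × 0.74×10⁻⁴ = 0.031524 m
Δh = 0.010912 + 0.095608 + 0.031524 = 0.138044 m

Δh ≈ 138 mm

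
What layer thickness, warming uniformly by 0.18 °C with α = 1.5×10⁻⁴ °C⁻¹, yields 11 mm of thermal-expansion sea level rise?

407 m

H = Δh/(αΔT) = 0.011 / (1.5×10⁻⁴ × 0.18) ≈ 407.4 m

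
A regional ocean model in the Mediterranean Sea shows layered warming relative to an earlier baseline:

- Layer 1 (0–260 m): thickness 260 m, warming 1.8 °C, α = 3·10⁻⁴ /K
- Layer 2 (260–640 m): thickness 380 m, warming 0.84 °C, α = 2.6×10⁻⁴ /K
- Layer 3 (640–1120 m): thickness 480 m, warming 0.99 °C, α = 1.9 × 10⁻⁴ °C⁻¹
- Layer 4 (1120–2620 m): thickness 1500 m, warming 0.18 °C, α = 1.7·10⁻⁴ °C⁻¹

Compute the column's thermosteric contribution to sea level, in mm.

Δh ≈ 360 mm

0–260 m: 3×10⁻⁴ × 1.8 × 260 = 0.14040 m
Layer 2: 380 × 2.6×10⁻⁴ × 0.84 = 0.082992 m
1.9×10⁻⁴ × 0.99 × 480 = 0.090288 m
Layer 4: 0.18 × 1500 × 1.7×10⁻⁴ = 0.04590 m
Δh = 0.14040 + 0.082992 + 0.090288 + 0.04590 = 0.35958 m ≈ 360 mm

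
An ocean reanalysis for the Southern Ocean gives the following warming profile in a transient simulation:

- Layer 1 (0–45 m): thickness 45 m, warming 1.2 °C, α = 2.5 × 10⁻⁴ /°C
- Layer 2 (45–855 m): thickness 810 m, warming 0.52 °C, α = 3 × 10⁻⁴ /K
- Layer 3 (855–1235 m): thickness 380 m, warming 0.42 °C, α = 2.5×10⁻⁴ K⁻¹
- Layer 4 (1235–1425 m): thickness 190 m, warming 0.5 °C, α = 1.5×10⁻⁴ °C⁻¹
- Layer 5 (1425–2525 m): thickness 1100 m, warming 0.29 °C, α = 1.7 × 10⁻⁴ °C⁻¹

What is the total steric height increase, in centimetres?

Δh ≈ 24.8 cm

Layer 1: 1.2 × 45 × 2.5×10⁻⁴ = 0.01350 m
0.52 × 810 × 3×10⁻⁴ = 0.12636 m
855–1235 m: 2.5×10⁻⁴ × 0.42 × 380 = 0.03990 m
1235–1425 m: 1.5×10⁻⁴ × 0.5 × 190 = 0.01425 m
1425–2525 m: 1.7×10⁻⁴ × 0.29 × 1100 = 0.05423 m
Δh = 0.01350 + 0.12636 + 0.03990 + 0.01425 + 0.05423 = 0.24824 m ≈ 24.8 cm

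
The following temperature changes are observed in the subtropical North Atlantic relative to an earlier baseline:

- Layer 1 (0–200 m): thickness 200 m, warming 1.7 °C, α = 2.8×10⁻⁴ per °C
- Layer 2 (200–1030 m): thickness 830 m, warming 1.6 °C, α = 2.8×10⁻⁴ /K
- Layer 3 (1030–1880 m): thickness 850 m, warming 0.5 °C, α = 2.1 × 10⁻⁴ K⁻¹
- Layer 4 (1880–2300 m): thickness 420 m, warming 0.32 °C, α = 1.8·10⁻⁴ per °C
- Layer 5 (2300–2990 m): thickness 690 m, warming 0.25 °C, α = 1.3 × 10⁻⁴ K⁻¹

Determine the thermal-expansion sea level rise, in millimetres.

Δh = 600 mm

1.7 × 2.8×10⁻⁴ × 200 = 0.09520 m
200–1030 m: 2.8×10⁻⁴ × 1.6 × 830 = 0.37184 m
1030–1880 m: 0.5 × 850 × 2.1×10⁻⁴ = 0.08925 m
420 × 0.32 × 1.8×10⁻⁴ = 0.024192 m
Layer 5: 690 × 1.3×10⁻⁴ × 0.25 = 0.022425 m
Δh = 0.09520 + 0.37184 + 0.08925 + 0.024192 + 0.022425 = 0.602907 m ≈ 600 mm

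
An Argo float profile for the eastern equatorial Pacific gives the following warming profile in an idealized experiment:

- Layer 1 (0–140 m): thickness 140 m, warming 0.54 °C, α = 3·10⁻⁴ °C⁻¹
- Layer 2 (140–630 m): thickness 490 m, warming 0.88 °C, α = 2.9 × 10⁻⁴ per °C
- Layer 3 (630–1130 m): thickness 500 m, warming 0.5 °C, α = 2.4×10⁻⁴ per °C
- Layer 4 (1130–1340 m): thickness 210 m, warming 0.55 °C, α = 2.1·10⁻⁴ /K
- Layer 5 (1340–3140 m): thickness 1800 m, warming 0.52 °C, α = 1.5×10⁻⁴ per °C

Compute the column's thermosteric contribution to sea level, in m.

Layer 1: 0.54 × 140 × 3×10⁻⁴ = 0.02268 m
140–630 m: 2.9×10⁻⁴ × 490 × 0.88 = 0.125048 m
2.4×10⁻⁴ × 0.5 × 500 = 0.06000 m
210 × 0.55 × 2.1×10⁻⁴ = 0.024255 m
1800 × 1.5×10⁻⁴ × 0.52 = 0.14040 m
Δh = 0.02268 + 0.125048 + 0.06000 + 0.024255 + 0.14040 = 0.372383 m ≈ 0.372 m

0.372 m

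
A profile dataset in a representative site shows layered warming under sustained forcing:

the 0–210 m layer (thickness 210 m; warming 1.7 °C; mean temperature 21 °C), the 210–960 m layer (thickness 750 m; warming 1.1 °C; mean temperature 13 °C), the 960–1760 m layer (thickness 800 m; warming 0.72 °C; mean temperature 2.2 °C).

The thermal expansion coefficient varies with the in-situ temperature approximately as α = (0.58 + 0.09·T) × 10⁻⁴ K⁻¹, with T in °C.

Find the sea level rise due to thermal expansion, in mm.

277 mm of thermosteric rise

Layer 1: α = (0.58 + 0.09×21)×10⁻⁴ = 2.47×10⁻⁴ K⁻¹
Layer 2: α = (0.58 + 0.09×13)×10⁻⁴ = 1.75×10⁻⁴ K⁻¹
Layer 3: α = (0.58 + 0.09×2.2)×10⁻⁴ = 0.778×10⁻⁴ K⁻¹
Layer 1: 2.47×10⁻⁴ × 210 × 1.7 = 0.088179 m
210–960 m: 1.1 × 1.75×10⁻⁴ × 750 = 0.144375 m
0.778×10⁻⁴ × 0.72 × 800 = 0.0448128 m
Δh = 0.088179 + 0.144375 + 0.0448128 = 0.2773668 m ≈ 277 mm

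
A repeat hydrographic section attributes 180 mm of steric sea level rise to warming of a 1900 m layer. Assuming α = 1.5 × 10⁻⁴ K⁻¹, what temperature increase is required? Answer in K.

about 0.632 K

ΔT = Δh/(αH) = 0.18 / (1.5×10⁻⁴ × 1900) ≈ 0.6316 K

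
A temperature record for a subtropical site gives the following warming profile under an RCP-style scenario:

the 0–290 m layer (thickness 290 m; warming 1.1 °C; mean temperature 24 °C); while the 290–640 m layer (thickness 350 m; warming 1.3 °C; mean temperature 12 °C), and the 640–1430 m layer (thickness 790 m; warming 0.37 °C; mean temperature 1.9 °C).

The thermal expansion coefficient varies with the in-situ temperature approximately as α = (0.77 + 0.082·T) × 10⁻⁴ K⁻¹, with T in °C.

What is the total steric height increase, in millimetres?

190 mm

Layer 1: α = (0.77 + 0.082×24)×10⁻⁴ = 2.738×10⁻⁴ K⁻¹
Layer 2: α = (0.77 + 0.082×12)×10⁻⁴ = 1.754×10⁻⁴ K⁻¹
Layer 3: α = (0.77 + 0.082×1.9)×10⁻⁴ = 0.9258×10⁻⁴ K⁻¹
Layer 1: 290 × 2.738×10⁻⁴ × 1.1 = 0.0873422 m
1.3 × 1.754×10⁻⁴ × 350 = 0.079807 m
Layer 3: 0.37 × 0.9258×10⁻⁴ × 790 = 0.027061134 m
Δh = 0.0873422 + 0.079807 + 0.027061134 = 0.194210334 m ≈ 190 mm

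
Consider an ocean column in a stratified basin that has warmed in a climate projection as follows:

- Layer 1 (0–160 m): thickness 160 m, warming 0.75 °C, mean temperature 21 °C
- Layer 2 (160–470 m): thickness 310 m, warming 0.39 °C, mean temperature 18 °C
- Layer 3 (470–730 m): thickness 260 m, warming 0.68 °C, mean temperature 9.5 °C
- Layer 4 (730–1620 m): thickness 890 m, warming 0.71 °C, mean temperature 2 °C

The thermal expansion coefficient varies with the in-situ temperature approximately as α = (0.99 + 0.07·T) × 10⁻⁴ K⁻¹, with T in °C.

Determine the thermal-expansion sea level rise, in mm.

Layer 1: α = (0.99 + 0.07×21)×10⁻⁴ = 2.46×10⁻⁴ K⁻¹
Layer 2: α = (0.99 + 0.07×18)×10⁻⁴ = 2.25×10⁻⁴ K⁻¹
Layer 3: α = (0.99 + 0.07×9.5)×10⁻⁴ = 1.655×10⁻⁴ K⁻¹
Layer 4: α = (0.99 + 0.07×2)×10⁻⁴ = 1.13×10⁻⁴ K⁻¹
Layer 1: 160 × 2.46×10⁻⁴ × 0.75 = 0.02952 m
160–470 m: 0.39 × 2.25×10⁻⁴ × 310 = 0.0272025 m
Layer 3: 260 × 1.655×10⁻⁴ × 0.68 = 0.0292604 m
730–1620 m: 890 × 0.71 × 1.13×10⁻⁴ = 0.0714047 m
Δh = 0.02952 + 0.0272025 + 0.0292604 + 0.0714047 = 0.1573876 m ≈ 160 mm

160 mm of thermosteric rise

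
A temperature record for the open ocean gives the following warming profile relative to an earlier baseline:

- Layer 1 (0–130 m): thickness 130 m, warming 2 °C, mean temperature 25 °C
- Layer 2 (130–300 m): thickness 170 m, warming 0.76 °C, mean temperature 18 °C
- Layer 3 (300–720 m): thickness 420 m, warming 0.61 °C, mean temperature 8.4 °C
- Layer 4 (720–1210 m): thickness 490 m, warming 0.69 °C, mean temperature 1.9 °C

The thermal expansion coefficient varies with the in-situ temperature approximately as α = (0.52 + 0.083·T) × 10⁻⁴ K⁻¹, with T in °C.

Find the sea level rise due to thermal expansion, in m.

Δh = 0.148 m

Layer 1: α = (0.52 + 0.083×25)×10⁻⁴ = 2.595×10⁻⁴ K⁻¹
Layer 2: α = (0.52 + 0.083×18)×10⁻⁴ = 2.014×10⁻⁴ K⁻¹
Layer 3: α = (0.52 + 0.083×8.4)×10⁻⁴ = 1.2172×10⁻⁴ K⁻¹
Layer 4: α = (0.52 + 0.083×1.9)×10⁻⁴ = 0.6777×10⁻⁴ K⁻¹
0–130 m: 2.595×10⁻⁴ × 130 × 2 = 0.06747 m
170 × 2.014×10⁻⁴ × 0.76 = 0.02602088 m
300–720 m: 0.61 × 1.2172×10⁻⁴ × 420 = 0.031184664 m
0.6777×10⁻⁴ × 490 × 0.69 = 0.022913037 m
Δh = 0.06747 + 0.02602088 + 0.031184664 + 0.022913037 = 0.147588581 m ≈ 0.148 m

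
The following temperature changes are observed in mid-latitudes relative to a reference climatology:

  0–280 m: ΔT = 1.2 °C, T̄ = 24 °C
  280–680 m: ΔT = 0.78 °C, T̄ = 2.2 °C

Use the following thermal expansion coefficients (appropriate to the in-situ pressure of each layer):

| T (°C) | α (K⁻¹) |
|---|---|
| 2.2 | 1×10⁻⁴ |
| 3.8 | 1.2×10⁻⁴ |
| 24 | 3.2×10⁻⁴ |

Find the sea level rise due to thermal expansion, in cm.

Layer 1 at 24 °C → α = 3.2×10⁻⁴ K⁻¹
Layer 2 at 2.2 °C → α = 1×10⁻⁴ K⁻¹
0–280 m: 3.2×10⁻⁴ × 1.2 × 280 = 0.10752 m
Layer 2: 400 × 1×10⁻⁴ × 0.78 = 0.03120 m
Δh = 0.10752 + 0.03120 = 0.13872 m ≈ 13.9 cm

about 13.9 cm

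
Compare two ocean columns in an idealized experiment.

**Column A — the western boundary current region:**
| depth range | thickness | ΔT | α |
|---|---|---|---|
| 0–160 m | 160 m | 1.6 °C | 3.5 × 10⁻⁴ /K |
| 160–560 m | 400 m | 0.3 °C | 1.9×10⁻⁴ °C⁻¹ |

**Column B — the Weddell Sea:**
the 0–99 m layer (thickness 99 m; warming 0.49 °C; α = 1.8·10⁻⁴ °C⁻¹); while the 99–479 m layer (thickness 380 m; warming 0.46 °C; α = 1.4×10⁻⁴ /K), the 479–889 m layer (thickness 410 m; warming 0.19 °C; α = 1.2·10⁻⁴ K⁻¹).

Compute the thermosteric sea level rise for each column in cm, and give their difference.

Δh_A ≈ 11.2 cm, Δh_B ≈ 4.26 cm; difference ≈ 6.98 cm

A 160 × 1.6 × 3.5×10⁻⁴ = 0.08960 m
A 0.3 × 400 × 1.9×10⁻⁴ = 0.02280 m
A total: 0.11240 m
B 0–99 m: 0.49 × 99 × 1.8×10⁻⁴ = 0.0087318 m
B 1.4×10⁻⁴ × 380 × 0.46 = 0.024472 m
B 479–889 m: 1.2×10⁻⁴ × 0.19 × 410 = 0.009348 m
B total: 0.0425518 m
Difference: 0.11240 − 0.0425518 = 0.0698482 m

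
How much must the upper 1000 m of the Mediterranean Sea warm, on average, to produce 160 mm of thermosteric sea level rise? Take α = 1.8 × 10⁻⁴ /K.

about 0.889 °C

ΔT = Δh/(αH) = 0.16 / (1.8×10⁻⁴ × 1000) ≈ 0.8889 °C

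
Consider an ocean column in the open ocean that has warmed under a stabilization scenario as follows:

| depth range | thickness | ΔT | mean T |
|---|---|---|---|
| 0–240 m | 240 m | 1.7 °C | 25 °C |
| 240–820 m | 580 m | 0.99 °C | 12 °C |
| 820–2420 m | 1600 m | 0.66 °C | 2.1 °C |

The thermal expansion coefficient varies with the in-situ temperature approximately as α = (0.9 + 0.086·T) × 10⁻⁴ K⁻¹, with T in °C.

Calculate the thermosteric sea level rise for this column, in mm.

Layer 1: α = (0.9 + 0.086×25)×10⁻⁴ = 3.05×10⁻⁴ K⁻¹
Layer 2: α = (0.9 + 0.086×12)×10⁻⁴ = 1.932×10⁻⁴ K⁻¹
Layer 3: α = (0.9 + 0.086×2.1)×10⁻⁴ = 1.0806×10⁻⁴ K⁻¹
3.05×10⁻⁴ × 240 × 1.7 = 0.12444 m
240–820 m: 1.932×10⁻⁴ × 0.99 × 580 = 0.11093544 m
820–2420 m: 1.0806×10⁻⁴ × 1600 × 0.66 = 0.11411136 m
Δh = 0.12444 + 0.11093544 + 0.11411136 = 0.3494868 m ≈ 349 mm

Δh ≈ 349 mm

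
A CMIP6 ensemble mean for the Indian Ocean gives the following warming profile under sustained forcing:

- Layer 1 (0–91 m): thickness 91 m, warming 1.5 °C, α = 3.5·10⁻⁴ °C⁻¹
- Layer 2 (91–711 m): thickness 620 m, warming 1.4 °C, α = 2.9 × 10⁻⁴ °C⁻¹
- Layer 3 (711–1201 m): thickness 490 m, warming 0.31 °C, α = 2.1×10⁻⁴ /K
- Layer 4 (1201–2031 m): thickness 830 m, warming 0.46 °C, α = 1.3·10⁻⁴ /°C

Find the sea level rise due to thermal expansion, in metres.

about 0.381 m

Layer 1: 3.5×10⁻⁴ × 91 × 1.5 = 0.047775 m
91–711 m: 1.4 × 2.9×10⁻⁴ × 620 = 0.25172 m
Layer 3: 2.1×10⁻⁴ × 490 × 0.31 = 0.031899 m
0.46 × 1.3×10⁻⁴ × 830 = 0.049634 m
Δh = 0.047775 + 0.25172 + 0.031899 + 0.049634 = 0.381028 m ≈ 0.381 m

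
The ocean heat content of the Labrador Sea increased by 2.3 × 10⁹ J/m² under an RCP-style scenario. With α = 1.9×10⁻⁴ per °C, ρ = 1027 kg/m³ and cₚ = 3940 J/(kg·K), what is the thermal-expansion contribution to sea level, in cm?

11 cm of thermosteric rise

Δh = αQ/(ρcₚ) = 1.9×10⁻⁴ × 2.3×10⁹ / (1027 × 3940) ≈ 0.10800 m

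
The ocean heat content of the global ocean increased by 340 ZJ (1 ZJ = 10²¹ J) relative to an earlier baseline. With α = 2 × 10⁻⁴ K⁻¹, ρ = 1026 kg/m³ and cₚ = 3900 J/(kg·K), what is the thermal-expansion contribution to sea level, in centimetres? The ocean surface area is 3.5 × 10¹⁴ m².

Per unit area: Q = 340×10²¹ / (3.5×10¹⁴) ≈ 9.714×10⁸ J/m²
Δh = αQ/(ρcₚ) = 2×10⁻⁴ × 9.714×10⁸ / (1026 × 3900) ≈ 0.048553 m

4.9 cm of thermosteric rise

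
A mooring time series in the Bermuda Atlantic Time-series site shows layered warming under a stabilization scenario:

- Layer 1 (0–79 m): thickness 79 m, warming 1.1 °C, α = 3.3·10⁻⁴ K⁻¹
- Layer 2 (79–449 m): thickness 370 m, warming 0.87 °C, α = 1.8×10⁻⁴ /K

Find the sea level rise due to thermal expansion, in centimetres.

1.1 × 3.3×10⁻⁴ × 79 = 0.028677 m
1.8×10⁻⁴ × 370 × 0.87 = 0.057942 m
Δh = 0.028677 + 0.057942 = 0.086619 m

8.66 cm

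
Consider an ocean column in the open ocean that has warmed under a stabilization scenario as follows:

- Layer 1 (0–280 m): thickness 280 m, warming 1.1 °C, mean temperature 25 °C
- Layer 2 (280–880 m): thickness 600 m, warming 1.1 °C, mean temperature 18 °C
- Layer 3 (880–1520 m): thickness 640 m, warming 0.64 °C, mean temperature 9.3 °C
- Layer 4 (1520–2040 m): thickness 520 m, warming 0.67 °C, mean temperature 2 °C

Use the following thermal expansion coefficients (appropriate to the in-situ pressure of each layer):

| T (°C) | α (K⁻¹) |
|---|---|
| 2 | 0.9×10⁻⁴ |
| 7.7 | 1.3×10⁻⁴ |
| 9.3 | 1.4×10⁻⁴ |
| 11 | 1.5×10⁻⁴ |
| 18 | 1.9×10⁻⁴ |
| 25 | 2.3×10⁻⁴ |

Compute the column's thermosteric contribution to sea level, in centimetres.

Layer 1 at 25 °C → α = 2.3×10⁻⁴ K⁻¹
Layer 2 at 18 °C → α = 1.9×10⁻⁴ K⁻¹
Layer 3 at 9.3 °C → α = 1.4×10⁻⁴ K⁻¹
Layer 4 at 2 °C → α = 0.9×10⁻⁴ K⁻¹
0–280 m: 2.3×10⁻⁴ × 280 × 1.1 = 0.07084 m
280–880 m: 600 × 1.1 × 1.9×10⁻⁴ = 0.12540 m
1.4×10⁻⁴ × 0.64 × 640 = 0.057344 m
Layer 4: 520 × 0.67 × 0.9×10⁻⁴ = 0.031356 m
Δh = 0.07084 + 0.12540 + 0.057344 + 0.031356 = 0.28494 m

Δh ≈ 28.5 cm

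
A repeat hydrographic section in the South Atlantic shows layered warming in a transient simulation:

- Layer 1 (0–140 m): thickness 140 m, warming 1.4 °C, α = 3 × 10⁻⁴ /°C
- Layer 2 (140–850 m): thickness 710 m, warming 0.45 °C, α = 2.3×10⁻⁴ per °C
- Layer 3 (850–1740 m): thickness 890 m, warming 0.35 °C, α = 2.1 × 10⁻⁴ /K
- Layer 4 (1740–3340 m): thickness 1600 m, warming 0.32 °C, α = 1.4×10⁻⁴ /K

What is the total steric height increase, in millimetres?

Layer 1: 1.4 × 3×10⁻⁴ × 140 = 0.05880 m
710 × 2.3×10⁻⁴ × 0.45 = 0.073485 m
850–1740 m: 890 × 0.35 × 2.1×10⁻⁴ = 0.065415 m
Layer 4: 1600 × 0.32 × 1.4×10⁻⁴ = 0.07168 m
Δh = 0.05880 + 0.073485 + 0.065415 + 0.07168 = 0.26938 m

269 mm of thermosteric rise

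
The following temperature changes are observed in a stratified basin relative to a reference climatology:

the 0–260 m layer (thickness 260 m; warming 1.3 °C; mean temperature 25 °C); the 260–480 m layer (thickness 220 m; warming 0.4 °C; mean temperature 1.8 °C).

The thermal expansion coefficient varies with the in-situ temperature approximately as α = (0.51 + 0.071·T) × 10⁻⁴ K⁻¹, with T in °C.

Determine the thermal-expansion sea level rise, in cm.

Layer 1: α = (0.51 + 0.071×25)×10⁻⁴ = 2.285×10⁻⁴ K⁻¹
Layer 2: α = (0.51 + 0.071×1.8)×10⁻⁴ = 0.6378×10⁻⁴ K⁻¹
1.3 × 2.285×10⁻⁴ × 260 = 0.077233 m
0.4 × 220 × 0.6378×10⁻⁴ = 0.00561264 m
Δh = 0.077233 + 0.00561264 = 0.08284564 m ≈ 8.3 cm

Δh = 8.3 cm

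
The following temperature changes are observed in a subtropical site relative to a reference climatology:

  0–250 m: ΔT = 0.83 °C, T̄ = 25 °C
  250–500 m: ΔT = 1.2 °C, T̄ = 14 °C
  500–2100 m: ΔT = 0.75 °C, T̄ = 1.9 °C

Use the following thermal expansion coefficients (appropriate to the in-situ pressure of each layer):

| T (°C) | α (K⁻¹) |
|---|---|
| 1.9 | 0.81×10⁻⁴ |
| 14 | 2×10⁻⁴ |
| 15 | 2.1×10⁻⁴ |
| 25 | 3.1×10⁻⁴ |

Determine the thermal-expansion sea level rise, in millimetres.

Layer 1 at 25 °C → α = 3.1×10⁻⁴ K⁻¹
Layer 2 at 14 °C → α = 2×10⁻⁴ K⁻¹
Layer 3 at 1.9 °C → α = 0.81×10⁻⁴ K⁻¹
0.83 × 250 × 3.1×10⁻⁴ = 0.064325 m
Layer 2: 1.2 × 2×10⁻⁴ × 250 = 0.06000 m
500–2100 m: 0.81×10⁻⁴ × 0.75 × 1600 = 0.09720 m
Δh = 0.064325 + 0.06000 + 0.09720 = 0.221525 m

Δh ≈ 222 mm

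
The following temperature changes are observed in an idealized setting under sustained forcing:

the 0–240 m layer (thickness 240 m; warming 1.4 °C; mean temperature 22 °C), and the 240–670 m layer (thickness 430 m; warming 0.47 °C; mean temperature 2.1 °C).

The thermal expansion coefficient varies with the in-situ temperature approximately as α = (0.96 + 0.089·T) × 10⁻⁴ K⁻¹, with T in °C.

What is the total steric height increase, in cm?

Layer 1: α = (0.96 + 0.089×22)×10⁻⁴ = 2.918×10⁻⁴ K⁻¹
Layer 2: α = (0.96 + 0.089×2.1)×10⁻⁴ = 1.1469×10⁻⁴ K⁻¹
2.918×10⁻⁴ × 240 × 1.4 = 0.0980448 m
Layer 2: 1.1469×10⁻⁴ × 430 × 0.47 = 0.023178849 m
Δh = 0.0980448 + 0.023178849 = 0.121223649 m

about 12.1 cm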